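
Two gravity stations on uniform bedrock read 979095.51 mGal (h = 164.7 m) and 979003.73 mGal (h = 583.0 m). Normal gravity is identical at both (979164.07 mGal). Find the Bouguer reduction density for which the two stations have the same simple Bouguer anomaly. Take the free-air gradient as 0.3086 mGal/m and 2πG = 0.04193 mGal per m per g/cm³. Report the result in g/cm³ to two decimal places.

Δg_obs = 979003.73 − 979095.51 = -91.78 mGal over Δh = 583.0 − 164.7 = 418.3 m
Equal Bouguer anomalies ⇒ Δg_obs + (0.3086 − 0.04193ρ)·Δh = 0
0.3086 − 0.04193ρ = −Δg_obs/Δh = 0.21941
ρ = (0.3086 − 0.21941) / 0.04193 = 2.13 g/cm³

2.13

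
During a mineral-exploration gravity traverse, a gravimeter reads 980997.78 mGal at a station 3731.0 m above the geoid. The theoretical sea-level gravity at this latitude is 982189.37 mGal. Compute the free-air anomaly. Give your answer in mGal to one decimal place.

-40.2

Free-air correction = 0.3086 × 3731.0 = 1151.39 mGal
Free-air anomaly = 980997.78 − 982189.37 + (1151.39) = -40.20 mGal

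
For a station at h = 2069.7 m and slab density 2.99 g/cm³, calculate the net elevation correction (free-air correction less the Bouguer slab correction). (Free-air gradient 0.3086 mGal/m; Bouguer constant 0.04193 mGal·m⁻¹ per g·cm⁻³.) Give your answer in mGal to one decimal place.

Combined gradient = 0.3086 − 0.04193 × 2.99 = 0.1832293 mGal/m
Combined elevation correction = 0.1832293 × 2069.7 = 379.2 mGal

379.2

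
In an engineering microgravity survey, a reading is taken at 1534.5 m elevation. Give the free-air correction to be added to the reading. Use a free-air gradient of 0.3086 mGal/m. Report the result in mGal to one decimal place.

Free-air correction = 0.3086 × 1534.5 = 473.5 mGal

473.5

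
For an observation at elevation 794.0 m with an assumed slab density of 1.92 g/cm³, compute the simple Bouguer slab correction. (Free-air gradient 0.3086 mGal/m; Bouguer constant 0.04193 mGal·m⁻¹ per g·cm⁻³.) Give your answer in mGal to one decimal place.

63.9

Bouguer slab correction = 0.04193 × 1.92 × 794.0 = 63.9 mGal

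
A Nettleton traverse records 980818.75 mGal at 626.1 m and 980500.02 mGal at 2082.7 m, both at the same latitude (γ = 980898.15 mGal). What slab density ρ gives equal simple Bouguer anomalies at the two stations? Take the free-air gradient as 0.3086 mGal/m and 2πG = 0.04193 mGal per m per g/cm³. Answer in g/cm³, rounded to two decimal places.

Δg_obs = 980500.02 − 980818.75 = -318.73 mGal over Δh = 2082.7 − 626.1 = 1456.6 m
Equal Bouguer anomalies ⇒ Δg_obs + (0.3086 − 0.04193ρ)·Δh = 0
0.3086 − 0.04193ρ = −Δg_obs/Δh = 0.21882
ρ = (0.3086 − 0.21882) / 0.04193 = 2.14 g/cm³

2.14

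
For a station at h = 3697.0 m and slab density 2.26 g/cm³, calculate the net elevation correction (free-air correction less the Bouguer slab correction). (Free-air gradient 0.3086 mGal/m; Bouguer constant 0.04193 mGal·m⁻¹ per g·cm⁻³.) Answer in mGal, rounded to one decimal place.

Combined gradient = 0.3086 − 0.04193 × 2.26 = 0.2138382 mGal/m
Combined elevation correction = 0.2138382 × 3697.0 = 790.6 mGal

790.6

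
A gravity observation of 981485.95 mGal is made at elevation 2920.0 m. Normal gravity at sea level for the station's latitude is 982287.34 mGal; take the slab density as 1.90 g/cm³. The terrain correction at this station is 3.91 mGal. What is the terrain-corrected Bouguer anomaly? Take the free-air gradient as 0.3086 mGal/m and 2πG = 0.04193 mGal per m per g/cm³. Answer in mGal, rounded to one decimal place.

Free-air correction = 0.3086 × 2920.0 = 901.11 mGal
Free-air anomaly = 981485.95 − 982287.34 + (901.11) = 99.72 mGal
Bouguer slab correction = 0.04193 × 1.90 × 2920.0 = 232.63 mGal
Simple Bouguer anomaly = 99.72 − (232.63) = -132.91 mGal
Complete Bouguer anomaly = -132.91 + 3.91 = -129.00 mGal

-129.0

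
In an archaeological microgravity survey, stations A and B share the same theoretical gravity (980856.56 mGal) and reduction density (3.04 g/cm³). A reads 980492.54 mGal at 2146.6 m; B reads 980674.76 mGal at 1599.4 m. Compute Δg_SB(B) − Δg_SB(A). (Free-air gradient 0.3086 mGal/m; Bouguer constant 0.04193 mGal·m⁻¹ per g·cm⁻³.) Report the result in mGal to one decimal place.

83.1

Δg_SB(A) = 980492.54 − 980856.56 + 0.3086×2146.6 − 0.04193×3.04×2146.6 = 24.80 mGal
Δg_SB(B) = 980674.76 − 980856.56 + 0.3086×1599.4 − 0.04193×3.04×1599.4 = 107.90 mGal
Difference = 107.90 − (24.80) = 83.10 mGal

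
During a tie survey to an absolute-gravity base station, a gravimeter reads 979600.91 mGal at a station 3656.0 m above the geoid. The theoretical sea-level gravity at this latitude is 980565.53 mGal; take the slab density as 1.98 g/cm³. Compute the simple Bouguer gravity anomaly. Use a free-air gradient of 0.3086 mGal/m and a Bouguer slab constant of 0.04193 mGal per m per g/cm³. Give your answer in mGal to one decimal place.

Free-air correction = 0.3086 × 3656.0 = 1128.24 mGal
Free-air anomaly = 979600.91 − 980565.53 + (1128.24) = 163.62 mGal
Bouguer slab correction = 0.04193 × 1.98 × 3656.0 = 303.53 mGal
Simple Bouguer anomaly = 163.62 − (303.53) = -139.91 mGal

-139.9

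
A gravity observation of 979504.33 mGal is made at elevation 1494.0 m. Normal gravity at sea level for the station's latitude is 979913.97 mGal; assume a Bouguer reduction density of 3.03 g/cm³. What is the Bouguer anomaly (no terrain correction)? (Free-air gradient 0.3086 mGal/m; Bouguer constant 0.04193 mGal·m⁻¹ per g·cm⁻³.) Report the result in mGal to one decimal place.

Free-air correction = 0.3086 × 1494.0 = 461.05 mGal
Free-air anomaly = 979504.33 − 979913.97 + (461.05) = 51.41 mGal
Bouguer slab correction = 0.04193 × 3.03 × 1494.0 = 189.81 mGal
Simple Bouguer anomaly = 51.41 − (189.81) = -138.40 mGal

-138.4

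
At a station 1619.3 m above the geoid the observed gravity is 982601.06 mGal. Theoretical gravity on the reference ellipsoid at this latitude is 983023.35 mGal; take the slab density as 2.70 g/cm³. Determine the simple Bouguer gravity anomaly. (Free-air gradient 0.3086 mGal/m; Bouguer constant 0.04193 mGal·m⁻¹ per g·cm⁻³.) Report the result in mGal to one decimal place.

Free-air correction = 0.3086 × 1619.3 = 499.72 mGal
Free-air anomaly = 982601.06 − 983023.35 + (499.72) = 77.43 mGal
Bouguer slab correction = 0.04193 × 2.70 × 1619.3 = 183.32 mGal
Simple Bouguer anomaly = 77.43 − (183.32) = -105.89 mGal

-105.9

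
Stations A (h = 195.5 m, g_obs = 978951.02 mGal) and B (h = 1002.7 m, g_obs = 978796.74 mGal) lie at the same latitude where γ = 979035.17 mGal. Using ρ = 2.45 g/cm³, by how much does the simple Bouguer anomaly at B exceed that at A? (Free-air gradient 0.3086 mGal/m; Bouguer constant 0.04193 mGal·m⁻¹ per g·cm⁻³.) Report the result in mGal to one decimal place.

11.9

Δg_SB(A) = 978951.02 − 979035.17 + 0.3086×195.5 − 0.04193×2.45×195.5 = -43.90 mGal
Δg_SB(B) = 978796.74 − 979035.17 + 0.3086×1002.7 − 0.04193×2.45×1002.7 = -32.00 mGal
Difference = -32.00 − (-43.90) = 11.90 mGal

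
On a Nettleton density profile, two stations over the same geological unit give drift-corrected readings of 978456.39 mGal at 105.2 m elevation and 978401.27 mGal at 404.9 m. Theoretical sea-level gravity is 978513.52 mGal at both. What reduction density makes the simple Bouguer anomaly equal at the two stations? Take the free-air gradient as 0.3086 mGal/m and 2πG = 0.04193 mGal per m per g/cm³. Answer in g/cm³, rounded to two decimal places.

Δg_obs = 978401.27 − 978456.39 = -55.12 mGal over Δh = 404.9 − 105.2 = 299.7 m
Equal Bouguer anomalies ⇒ Δg_obs + (0.3086 − 0.04193ρ)·Δh = 0
0.3086 − 0.04193ρ = −Δg_obs/Δh = 0.18392
ρ = (0.3086 − 0.18392) / 0.04193 = 2.97 g/cm³

2.97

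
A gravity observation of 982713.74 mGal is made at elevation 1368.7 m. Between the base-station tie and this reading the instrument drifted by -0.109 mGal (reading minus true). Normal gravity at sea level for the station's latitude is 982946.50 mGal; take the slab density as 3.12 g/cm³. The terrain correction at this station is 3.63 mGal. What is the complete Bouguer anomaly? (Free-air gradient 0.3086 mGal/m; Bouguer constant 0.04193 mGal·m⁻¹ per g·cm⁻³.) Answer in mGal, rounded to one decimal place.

14.3

Drift-corrected reading = 982713.74 − (-0.109) = 982713.849 mGal
Free-air correction = 0.3086 × 1368.7 = 422.38 mGal
Free-air anomaly = 982713.849 − 982946.50 + (422.38) = 189.729 mGal
Bouguer slab correction = 0.04193 × 3.12 × 1368.7 = 179.06 mGal
Simple Bouguer anomaly = 189.729 − (179.06) = 10.669 mGal
Complete Bouguer anomaly = 10.669 + 3.63 = 14.299 mGal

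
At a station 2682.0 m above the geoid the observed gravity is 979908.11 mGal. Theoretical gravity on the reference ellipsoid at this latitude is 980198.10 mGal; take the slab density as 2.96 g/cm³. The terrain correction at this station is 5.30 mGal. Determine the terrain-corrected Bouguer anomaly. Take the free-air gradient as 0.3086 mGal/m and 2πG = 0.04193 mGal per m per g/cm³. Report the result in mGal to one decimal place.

Free-air correction = 0.3086 × 2682.0 = 827.67 mGal
Free-air anomaly = 979908.11 − 980198.10 + (827.67) = 537.68 mGal
Bouguer slab correction = 0.04193 × 2.96 × 2682.0 = 332.87 mGal
Simple Bouguer anomaly = 537.68 − (332.87) = 204.81 mGal
Complete Bouguer anomaly = 204.81 + 5.30 = 210.11 mGal

210.1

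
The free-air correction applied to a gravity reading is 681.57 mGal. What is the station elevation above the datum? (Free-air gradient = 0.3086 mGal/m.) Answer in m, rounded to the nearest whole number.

h = 681.57 / 0.3086 = 2208.59 m

2209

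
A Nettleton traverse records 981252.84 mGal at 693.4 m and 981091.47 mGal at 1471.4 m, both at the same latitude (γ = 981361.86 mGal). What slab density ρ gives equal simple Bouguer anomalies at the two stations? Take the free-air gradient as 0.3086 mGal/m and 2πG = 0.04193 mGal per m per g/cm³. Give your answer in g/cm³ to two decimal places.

2.41

Δg_obs = 981091.47 − 981252.84 = -161.37 mGal over Δh = 1471.4 − 693.4 = 778.0 m
Equal Bouguer anomalies ⇒ Δg_obs + (0.3086 − 0.04193ρ)·Δh = 0
0.3086 − 0.04193ρ = −Δg_obs/Δh = 0.20742
ρ = (0.3086 − 0.20742) / 0.04193 = 2.41 g/cm³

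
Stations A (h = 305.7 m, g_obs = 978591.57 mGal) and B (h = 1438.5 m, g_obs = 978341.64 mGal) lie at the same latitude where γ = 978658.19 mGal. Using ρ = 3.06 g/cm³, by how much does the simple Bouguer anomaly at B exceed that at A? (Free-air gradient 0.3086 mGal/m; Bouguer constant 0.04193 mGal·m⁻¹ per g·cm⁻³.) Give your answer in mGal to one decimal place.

Δg_SB(A) = 978591.57 − 978658.19 + 0.3086×305.7 − 0.04193×3.06×305.7 = -11.50 mGal
Δg_SB(B) = 978341.64 − 978658.19 + 0.3086×1438.5 − 0.04193×3.06×1438.5 = -57.20 mGal
Difference = -57.20 − (-11.50) = -45.70 mGal

-45.7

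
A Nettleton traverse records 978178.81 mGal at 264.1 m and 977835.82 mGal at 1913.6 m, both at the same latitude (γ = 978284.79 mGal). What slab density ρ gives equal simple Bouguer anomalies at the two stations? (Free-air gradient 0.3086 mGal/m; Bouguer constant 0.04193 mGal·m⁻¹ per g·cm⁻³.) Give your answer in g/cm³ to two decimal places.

2.40

Δg_obs = 977835.82 − 978178.81 = -342.99 mGal over Δh = 1913.6 − 264.1 = 1649.5 m
Equal Bouguer anomalies ⇒ Δg_obs + (0.3086 − 0.04193ρ)·Δh = 0
0.3086 − 0.04193ρ = −Δg_obs/Δh = 0.20794
ρ = (0.3086 − 0.20794) / 0.04193 = 2.40 g/cm³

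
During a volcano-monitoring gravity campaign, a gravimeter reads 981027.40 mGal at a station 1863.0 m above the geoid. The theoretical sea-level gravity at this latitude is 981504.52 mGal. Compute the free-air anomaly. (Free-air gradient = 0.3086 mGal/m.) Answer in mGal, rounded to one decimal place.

Free-air correction = 0.3086 × 1863.0 = 574.92 mGal
Free-air anomaly = 981027.40 − 981504.52 + (574.92) = 97.80 mGal

97.8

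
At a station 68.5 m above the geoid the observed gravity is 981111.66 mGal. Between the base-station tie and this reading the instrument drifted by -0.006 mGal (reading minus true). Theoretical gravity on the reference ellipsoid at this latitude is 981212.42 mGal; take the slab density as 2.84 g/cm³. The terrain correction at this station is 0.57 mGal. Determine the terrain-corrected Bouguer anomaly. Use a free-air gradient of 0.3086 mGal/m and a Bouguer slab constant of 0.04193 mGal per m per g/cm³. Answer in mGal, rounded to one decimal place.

Drift-corrected reading = 981111.66 − (-0.006) = 981111.666 mGal
Free-air correction = 0.3086 × 68.5 = 21.14 mGal
Free-air anomaly = 981111.666 − 981212.42 + (21.14) = -79.614 mGal
Bouguer slab correction = 0.04193 × 2.84 × 68.5 = 8.16 mGal
Simple Bouguer anomaly = -79.614 − (8.16) = -87.774 mGal
Complete Bouguer anomaly = -87.774 + 0.57 = -87.204 mGal

-87.2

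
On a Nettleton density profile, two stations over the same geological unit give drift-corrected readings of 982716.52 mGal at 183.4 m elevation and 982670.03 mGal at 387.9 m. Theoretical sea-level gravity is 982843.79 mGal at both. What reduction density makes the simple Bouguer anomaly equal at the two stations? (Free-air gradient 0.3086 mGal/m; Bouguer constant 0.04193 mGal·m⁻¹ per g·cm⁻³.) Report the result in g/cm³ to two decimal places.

1.94

Δg_obs = 982670.03 − 982716.52 = -46.49 mGal over Δh = 387.9 − 183.4 = 204.5 m
Equal Bouguer anomalies ⇒ Δg_obs + (0.3086 − 0.04193ρ)·Δh = 0
0.3086 − 0.04193ρ = −Δg_obs/Δh = 0.22733
ρ = (0.3086 − 0.22733) / 0.04193 = 1.94 g/cm³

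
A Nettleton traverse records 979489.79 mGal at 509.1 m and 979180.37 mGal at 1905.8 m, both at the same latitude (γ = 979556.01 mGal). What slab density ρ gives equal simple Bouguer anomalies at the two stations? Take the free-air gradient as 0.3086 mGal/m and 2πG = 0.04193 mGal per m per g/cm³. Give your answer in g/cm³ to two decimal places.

2.08

Δg_obs = 979180.37 − 979489.79 = -309.42 mGal over Δh = 1905.8 − 509.1 = 1396.7 m
Equal Bouguer anomalies ⇒ Δg_obs + (0.3086 − 0.04193ρ)·Δh = 0
0.3086 − 0.04193ρ = −Δg_obs/Δh = 0.22154
ρ = (0.3086 − 0.22154) / 0.04193 = 2.08 g/cm³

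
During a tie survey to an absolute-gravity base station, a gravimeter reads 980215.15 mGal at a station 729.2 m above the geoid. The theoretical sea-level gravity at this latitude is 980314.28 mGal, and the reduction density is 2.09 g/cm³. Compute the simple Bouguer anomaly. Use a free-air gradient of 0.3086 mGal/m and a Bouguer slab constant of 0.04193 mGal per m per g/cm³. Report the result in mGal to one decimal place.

Free-air correction = 0.3086 × 729.2 = 225.03 mGal
Free-air anomaly = 980215.15 − 980314.28 + (225.03) = 125.90 mGal
Bouguer slab correction = 0.04193 × 2.09 × 729.2 = 63.90 mGal
Simple Bouguer anomaly = 125.90 − (63.90) = 62.00 mGal

62.0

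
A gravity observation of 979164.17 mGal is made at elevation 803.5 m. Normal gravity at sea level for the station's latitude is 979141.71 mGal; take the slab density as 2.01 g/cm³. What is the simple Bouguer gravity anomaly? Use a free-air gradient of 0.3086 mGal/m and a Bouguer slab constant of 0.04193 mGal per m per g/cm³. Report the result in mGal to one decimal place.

202.7

Free-air correction = 0.3086 × 803.5 = 247.96 mGal
Free-air anomaly = 979164.17 − 979141.71 + (247.96) = 270.42 mGal
Bouguer slab correction = 0.04193 × 2.01 × 803.5 = 67.72 mGal
Simple Bouguer anomaly = 270.42 − (67.72) = 202.70 mGal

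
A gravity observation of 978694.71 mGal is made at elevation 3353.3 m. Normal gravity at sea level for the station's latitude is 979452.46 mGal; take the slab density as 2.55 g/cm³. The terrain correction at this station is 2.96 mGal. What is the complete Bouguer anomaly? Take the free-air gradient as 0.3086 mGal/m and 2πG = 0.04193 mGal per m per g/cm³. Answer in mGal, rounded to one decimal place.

-78.5

Free-air correction = 0.3086 × 3353.3 = 1034.83 mGal
Free-air anomaly = 978694.71 − 979452.46 + (1034.83) = 277.08 mGal
Bouguer slab correction = 0.04193 × 2.55 × 3353.3 = 358.54 mGal
Simple Bouguer anomaly = 277.08 − (358.54) = -81.46 mGal
Complete Bouguer anomaly = -81.46 + 2.96 = -78.50 mGal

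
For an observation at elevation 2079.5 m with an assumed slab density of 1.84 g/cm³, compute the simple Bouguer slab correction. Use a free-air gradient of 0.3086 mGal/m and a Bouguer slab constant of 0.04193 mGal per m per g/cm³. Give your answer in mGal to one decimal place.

160.4

Bouguer slab correction = 0.04193 × 1.84 × 2079.5 = 160.4 mGal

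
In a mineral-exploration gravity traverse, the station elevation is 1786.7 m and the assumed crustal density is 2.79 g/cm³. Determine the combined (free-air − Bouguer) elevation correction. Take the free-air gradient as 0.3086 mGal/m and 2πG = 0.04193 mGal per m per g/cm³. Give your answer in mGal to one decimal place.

Combined gradient = 0.3086 − 0.04193 × 2.79 = 0.1916153 mGal/m
Combined elevation correction = 0.1916153 × 1786.7 = 342.4 mGal

342.4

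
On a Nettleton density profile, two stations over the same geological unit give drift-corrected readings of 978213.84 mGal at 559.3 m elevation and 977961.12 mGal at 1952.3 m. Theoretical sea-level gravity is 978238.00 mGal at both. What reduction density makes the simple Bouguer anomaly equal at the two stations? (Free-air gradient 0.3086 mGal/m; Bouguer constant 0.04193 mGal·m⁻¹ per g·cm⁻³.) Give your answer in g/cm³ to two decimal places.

3.03

Δg_obs = 977961.12 − 978213.84 = -252.72 mGal over Δh = 1952.3 − 559.3 = 1393.0 m
Equal Bouguer anomalies ⇒ Δg_obs + (0.3086 − 0.04193ρ)·Δh = 0
0.3086 − 0.04193ρ = −Δg_obs/Δh = 0.18142
ρ = (0.3086 − 0.18142) / 0.04193 = 3.03 g/cm³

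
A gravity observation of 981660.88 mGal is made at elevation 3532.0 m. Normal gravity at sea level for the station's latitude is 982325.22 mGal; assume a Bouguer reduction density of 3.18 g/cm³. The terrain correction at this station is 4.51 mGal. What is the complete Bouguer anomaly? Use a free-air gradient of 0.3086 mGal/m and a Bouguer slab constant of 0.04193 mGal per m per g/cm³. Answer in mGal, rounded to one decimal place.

Free-air correction = 0.3086 × 3532.0 = 1089.98 mGal
Free-air anomaly = 981660.88 − 982325.22 + (1089.98) = 425.64 mGal
Bouguer slab correction = 0.04193 × 3.18 × 3532.0 = 470.95 mGal
Simple Bouguer anomaly = 425.64 − (470.95) = -45.31 mGal
Complete Bouguer anomaly = -45.31 + 4.51 = -40.80 mGal

-40.8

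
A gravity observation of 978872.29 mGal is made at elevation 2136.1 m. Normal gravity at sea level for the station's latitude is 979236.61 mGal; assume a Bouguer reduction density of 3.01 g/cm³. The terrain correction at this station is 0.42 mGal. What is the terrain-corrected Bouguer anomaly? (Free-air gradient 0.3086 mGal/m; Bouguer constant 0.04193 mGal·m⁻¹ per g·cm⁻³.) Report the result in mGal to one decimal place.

25.7

Free-air correction = 0.3086 × 2136.1 = 659.20 mGal
Free-air anomaly = 978872.29 − 979236.61 + (659.20) = 294.88 mGal
Bouguer slab correction = 0.04193 × 3.01 × 2136.1 = 269.60 mGal
Simple Bouguer anomaly = 294.88 − (269.60) = 25.28 mGal
Complete Bouguer anomaly = 25.28 + 0.42 = 25.70 mGal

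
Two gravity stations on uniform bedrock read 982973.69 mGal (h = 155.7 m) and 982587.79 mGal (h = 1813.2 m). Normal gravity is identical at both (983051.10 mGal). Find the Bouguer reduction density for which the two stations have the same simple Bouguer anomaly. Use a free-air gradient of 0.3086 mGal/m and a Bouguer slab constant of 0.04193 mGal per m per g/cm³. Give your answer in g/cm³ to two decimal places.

1.81

Δg_obs = 982587.79 − 982973.69 = -385.90 mGal over Δh = 1813.2 − 155.7 = 1657.5 m
Equal Bouguer anomalies ⇒ Δg_obs + (0.3086 − 0.04193ρ)·Δh = 0
0.3086 − 0.04193ρ = −Δg_obs/Δh = 0.23282
ρ = (0.3086 − 0.23282) / 0.04193 = 1.81 g/cm³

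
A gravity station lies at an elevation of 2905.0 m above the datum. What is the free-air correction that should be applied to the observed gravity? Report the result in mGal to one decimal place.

Free-air correction = 0.3086 × 2905.0 = 896.5 mGal

896.5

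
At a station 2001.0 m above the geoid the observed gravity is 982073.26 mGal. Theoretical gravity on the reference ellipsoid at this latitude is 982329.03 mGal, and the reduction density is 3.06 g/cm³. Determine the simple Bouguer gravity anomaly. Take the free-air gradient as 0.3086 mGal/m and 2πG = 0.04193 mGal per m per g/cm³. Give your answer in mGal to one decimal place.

105.0

Free-air correction = 0.3086 × 2001.0 = 617.51 mGal
Free-air anomaly = 982073.26 − 982329.03 + (617.51) = 361.74 mGal
Bouguer slab correction = 0.04193 × 3.06 × 2001.0 = 256.74 mGal
Simple Bouguer anomaly = 361.74 − (256.74) = 105.00 mGal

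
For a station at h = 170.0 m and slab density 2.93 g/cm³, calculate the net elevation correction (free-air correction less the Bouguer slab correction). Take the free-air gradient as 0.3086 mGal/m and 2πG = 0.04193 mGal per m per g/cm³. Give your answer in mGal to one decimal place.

Combined gradient = 0.3086 − 0.04193 × 2.93 = 0.1857451 mGal/m
Combined elevation correction = 0.1857451 × 170.0 = 31.6 mGal

31.6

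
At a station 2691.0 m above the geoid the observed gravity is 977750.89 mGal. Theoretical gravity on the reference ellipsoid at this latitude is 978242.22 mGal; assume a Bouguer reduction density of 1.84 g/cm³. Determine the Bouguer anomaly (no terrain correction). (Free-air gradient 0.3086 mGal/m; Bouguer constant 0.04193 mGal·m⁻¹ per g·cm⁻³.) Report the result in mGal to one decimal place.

Free-air correction = 0.3086 × 2691.0 = 830.44 mGal
Free-air anomaly = 977750.89 − 978242.22 + (830.44) = 339.11 mGal
Bouguer slab correction = 0.04193 × 1.84 × 2691.0 = 207.61 mGal
Simple Bouguer anomaly = 339.11 − (207.61) = 131.50 mGal

131.5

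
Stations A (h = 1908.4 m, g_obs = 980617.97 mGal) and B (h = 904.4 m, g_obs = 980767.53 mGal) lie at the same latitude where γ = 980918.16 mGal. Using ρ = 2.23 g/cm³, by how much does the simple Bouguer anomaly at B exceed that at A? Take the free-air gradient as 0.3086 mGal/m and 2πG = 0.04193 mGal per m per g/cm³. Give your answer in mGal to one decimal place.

Δg_SB(A) = 980617.97 − 980918.16 + 0.3086×1908.4 − 0.04193×2.23×1908.4 = 110.30 mGal
Δg_SB(B) = 980767.53 − 980918.16 + 0.3086×904.4 − 0.04193×2.23×904.4 = 43.90 mGal
Difference = 43.90 − (110.30) = -66.40 mGal

-66.4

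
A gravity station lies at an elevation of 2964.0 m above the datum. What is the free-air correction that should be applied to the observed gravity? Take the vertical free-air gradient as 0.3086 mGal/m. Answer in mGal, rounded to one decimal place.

Free-air correction = 0.3086 × 2964.0 = 914.7 mGal

914.7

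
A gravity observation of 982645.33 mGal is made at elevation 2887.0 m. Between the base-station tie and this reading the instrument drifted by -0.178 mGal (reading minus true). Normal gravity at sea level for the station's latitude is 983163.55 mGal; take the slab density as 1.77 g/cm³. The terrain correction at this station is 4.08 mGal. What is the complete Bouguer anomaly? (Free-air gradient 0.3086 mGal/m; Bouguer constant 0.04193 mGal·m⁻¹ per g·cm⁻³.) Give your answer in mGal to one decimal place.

Drift-corrected reading = 982645.33 − (-0.178) = 982645.508 mGal
Free-air correction = 0.3086 × 2887.0 = 890.93 mGal
Free-air anomaly = 982645.508 − 983163.55 + (890.93) = 372.888 mGal
Bouguer slab correction = 0.04193 × 1.77 × 2887.0 = 214.26 mGal
Simple Bouguer anomaly = 372.888 − (214.26) = 158.628 mGal
Complete Bouguer anomaly = 158.628 + 4.08 = 162.708 mGal

162.7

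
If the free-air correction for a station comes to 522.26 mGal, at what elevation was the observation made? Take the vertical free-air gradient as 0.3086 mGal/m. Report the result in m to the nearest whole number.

1692

h = 522.26 / 0.3086 = 1692.35 m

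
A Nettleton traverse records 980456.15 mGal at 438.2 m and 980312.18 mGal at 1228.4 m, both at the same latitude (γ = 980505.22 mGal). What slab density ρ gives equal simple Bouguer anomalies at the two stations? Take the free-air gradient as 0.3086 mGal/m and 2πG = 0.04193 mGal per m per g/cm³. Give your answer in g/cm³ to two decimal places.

3.01

Δg_obs = 980312.18 − 980456.15 = -143.97 mGal over Δh = 1228.4 − 438.2 = 790.2 m
Equal Bouguer anomalies ⇒ Δg_obs + (0.3086 − 0.04193ρ)·Δh = 0
0.3086 − 0.04193ρ = −Δg_obs/Δh = 0.18219
ρ = (0.3086 − 0.18219) / 0.04193 = 3.01 g/cm³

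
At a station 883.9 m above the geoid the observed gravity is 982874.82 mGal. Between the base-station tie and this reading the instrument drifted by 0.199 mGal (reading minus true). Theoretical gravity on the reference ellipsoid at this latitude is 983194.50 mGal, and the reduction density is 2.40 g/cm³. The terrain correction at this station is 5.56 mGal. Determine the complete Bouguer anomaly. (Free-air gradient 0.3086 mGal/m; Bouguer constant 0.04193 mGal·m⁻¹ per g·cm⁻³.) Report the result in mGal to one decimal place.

Drift-corrected reading = 982874.82 − (0.199) = 982874.621 mGal
Free-air correction = 0.3086 × 883.9 = 272.77 mGal
Free-air anomaly = 982874.621 − 983194.50 + (272.77) = -47.109 mGal
Bouguer slab correction = 0.04193 × 2.40 × 883.9 = 88.95 mGal
Simple Bouguer anomaly = -47.109 − (88.95) = -136.059 mGal
Complete Bouguer anomaly = -136.059 + 5.56 = -130.499 mGal

-130.5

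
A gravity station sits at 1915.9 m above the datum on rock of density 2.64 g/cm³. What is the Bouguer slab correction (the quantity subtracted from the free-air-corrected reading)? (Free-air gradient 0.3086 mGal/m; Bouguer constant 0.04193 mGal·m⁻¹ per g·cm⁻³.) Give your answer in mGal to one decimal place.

212.1

Bouguer slab correction = 0.04193 × 2.64 × 1915.9 = 212.1 mGal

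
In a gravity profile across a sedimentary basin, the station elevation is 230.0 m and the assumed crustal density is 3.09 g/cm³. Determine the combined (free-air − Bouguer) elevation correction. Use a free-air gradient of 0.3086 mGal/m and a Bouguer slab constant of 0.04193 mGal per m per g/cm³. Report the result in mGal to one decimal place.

41.2

Combined gradient = 0.3086 − 0.04193 × 3.09 = 0.1790363 mGal/m
Combined elevation correction = 0.1790363 × 230.0 = 41.2 mGal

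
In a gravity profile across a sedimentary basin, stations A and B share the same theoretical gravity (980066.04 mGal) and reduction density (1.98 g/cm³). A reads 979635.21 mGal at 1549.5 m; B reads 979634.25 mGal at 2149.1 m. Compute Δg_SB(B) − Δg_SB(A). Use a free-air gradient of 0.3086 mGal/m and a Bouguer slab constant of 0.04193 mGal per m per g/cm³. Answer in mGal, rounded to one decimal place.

Δg_SB(A) = 979635.21 − 980066.04 + 0.3086×1549.5 − 0.04193×1.98×1549.5 = -81.30 mGal
Δg_SB(B) = 979634.25 − 980066.04 + 0.3086×2149.1 − 0.04193×1.98×2149.1 = 53.00 mGal
Difference = 53.00 − (-81.30) = 134.30 mGal

134.3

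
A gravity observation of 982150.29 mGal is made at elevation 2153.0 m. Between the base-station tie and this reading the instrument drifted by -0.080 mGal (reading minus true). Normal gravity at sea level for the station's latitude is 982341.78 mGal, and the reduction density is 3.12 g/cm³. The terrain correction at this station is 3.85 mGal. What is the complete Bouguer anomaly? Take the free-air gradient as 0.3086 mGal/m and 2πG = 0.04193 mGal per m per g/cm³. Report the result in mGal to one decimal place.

Drift-corrected reading = 982150.29 − (-0.080) = 982150.370 mGal
Free-air correction = 0.3086 × 2153.0 = 664.42 mGal
Free-air anomaly = 982150.370 − 982341.78 + (664.42) = 473.010 mGal
Bouguer slab correction = 0.04193 × 3.12 × 2153.0 = 281.66 mGal
Simple Bouguer anomaly = 473.010 − (281.66) = 191.350 mGal
Complete Bouguer anomaly = 191.350 + 3.85 = 195.200 mGal

195.2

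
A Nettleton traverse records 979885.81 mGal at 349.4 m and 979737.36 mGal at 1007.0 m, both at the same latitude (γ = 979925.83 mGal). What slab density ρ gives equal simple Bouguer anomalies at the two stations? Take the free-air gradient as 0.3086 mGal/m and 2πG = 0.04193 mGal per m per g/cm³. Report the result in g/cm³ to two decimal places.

1.98

Δg_obs = 979737.36 − 979885.81 = -148.45 mGal over Δh = 1007.0 − 349.4 = 657.6 m
Equal Bouguer anomalies ⇒ Δg_obs + (0.3086 − 0.04193ρ)·Δh = 0
0.3086 − 0.04193ρ = −Δg_obs/Δh = 0.22575
ρ = (0.3086 − 0.22575) / 0.04193 = 1.98 g/cm³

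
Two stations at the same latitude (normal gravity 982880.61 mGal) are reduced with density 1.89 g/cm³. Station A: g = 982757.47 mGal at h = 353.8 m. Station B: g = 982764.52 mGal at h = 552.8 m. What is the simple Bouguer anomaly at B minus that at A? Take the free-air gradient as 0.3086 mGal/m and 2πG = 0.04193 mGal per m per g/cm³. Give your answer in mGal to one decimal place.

Δg_SB(A) = 982757.47 − 982880.61 + 0.3086×353.8 − 0.04193×1.89×353.8 = -42.00 mGal
Δg_SB(B) = 982764.52 − 982880.61 + 0.3086×552.8 − 0.04193×1.89×552.8 = 10.70 mGal
Difference = 10.70 − (-42.00) = 52.70 mGal

52.7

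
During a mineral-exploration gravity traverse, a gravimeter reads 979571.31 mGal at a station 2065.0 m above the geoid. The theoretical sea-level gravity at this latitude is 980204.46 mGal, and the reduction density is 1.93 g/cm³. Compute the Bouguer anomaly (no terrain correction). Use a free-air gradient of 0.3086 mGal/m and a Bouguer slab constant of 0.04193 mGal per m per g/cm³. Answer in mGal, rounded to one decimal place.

-163.0

Free-air correction = 0.3086 × 2065.0 = 637.26 mGal
Free-air anomaly = 979571.31 − 980204.46 + (637.26) = 4.11 mGal
Bouguer slab correction = 0.04193 × 1.93 × 2065.0 = 167.11 mGal
Simple Bouguer anomaly = 4.11 − (167.11) = -163.00 mGal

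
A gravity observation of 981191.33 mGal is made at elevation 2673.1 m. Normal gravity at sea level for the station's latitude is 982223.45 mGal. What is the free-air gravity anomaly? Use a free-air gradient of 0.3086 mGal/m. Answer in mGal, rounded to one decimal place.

Free-air correction = 0.3086 × 2673.1 = 824.92 mGal
Free-air anomaly = 981191.33 − 982223.45 + (824.92) = -207.20 mGal

-207.2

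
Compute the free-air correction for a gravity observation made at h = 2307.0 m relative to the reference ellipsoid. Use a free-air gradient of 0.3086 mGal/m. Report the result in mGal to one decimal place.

711.9

Free-air correction = 0.3086 × 2307.0 = 711.9 mGal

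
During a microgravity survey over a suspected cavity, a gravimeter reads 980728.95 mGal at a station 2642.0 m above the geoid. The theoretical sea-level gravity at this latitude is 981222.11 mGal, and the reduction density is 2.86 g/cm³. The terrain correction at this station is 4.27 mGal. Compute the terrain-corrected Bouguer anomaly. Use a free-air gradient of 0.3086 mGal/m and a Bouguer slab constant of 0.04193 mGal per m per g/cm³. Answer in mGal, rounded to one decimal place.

Free-air correction = 0.3086 × 2642.0 = 815.32 mGal
Free-air anomaly = 980728.95 − 981222.11 + (815.32) = 322.16 mGal
Bouguer slab correction = 0.04193 × 2.86 × 2642.0 = 316.83 mGal
Simple Bouguer anomaly = 322.16 − (316.83) = 5.33 mGal
Complete Bouguer anomaly = 5.33 + 4.27 = 9.60 mGal

9.6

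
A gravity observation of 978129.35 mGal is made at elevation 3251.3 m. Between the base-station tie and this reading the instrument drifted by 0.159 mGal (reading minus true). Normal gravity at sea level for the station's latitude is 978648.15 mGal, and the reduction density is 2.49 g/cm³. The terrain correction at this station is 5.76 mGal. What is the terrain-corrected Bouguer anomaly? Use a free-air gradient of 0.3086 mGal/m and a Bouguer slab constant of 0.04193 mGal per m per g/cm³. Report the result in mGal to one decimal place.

150.7

Drift-corrected reading = 978129.35 − (0.159) = 978129.191 mGal
Free-air correction = 0.3086 × 3251.3 = 1003.35 mGal
Free-air anomaly = 978129.191 − 978648.15 + (1003.35) = 484.391 mGal
Bouguer slab correction = 0.04193 × 2.49 × 3251.3 = 339.45 mGal
Simple Bouguer anomaly = 484.391 − (339.45) = 144.941 mGal
Complete Bouguer anomaly = 144.941 + 5.76 = 150.701 mGal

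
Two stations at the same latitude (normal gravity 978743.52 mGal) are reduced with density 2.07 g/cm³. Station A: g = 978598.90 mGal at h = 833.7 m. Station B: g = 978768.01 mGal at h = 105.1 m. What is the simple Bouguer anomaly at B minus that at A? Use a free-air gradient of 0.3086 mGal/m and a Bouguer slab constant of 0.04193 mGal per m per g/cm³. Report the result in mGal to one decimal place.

Δg_SB(A) = 978598.90 − 978743.52 + 0.3086×833.7 − 0.04193×2.07×833.7 = 40.30 mGal
Δg_SB(B) = 978768.01 − 978743.52 + 0.3086×105.1 − 0.04193×2.07×105.1 = 47.80 mGal
Difference = 47.80 − (40.30) = 7.50 mGal

7.5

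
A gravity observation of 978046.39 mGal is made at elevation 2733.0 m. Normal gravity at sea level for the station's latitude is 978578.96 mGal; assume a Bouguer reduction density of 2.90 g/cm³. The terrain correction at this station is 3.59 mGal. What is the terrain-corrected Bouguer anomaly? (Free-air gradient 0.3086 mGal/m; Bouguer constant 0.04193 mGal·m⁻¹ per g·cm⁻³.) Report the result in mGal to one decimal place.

-17.9

Free-air correction = 0.3086 × 2733.0 = 843.40 mGal
Free-air anomaly = 978046.39 − 978578.96 + (843.40) = 310.83 mGal
Bouguer slab correction = 0.04193 × 2.90 × 2733.0 = 332.32 mGal
Simple Bouguer anomaly = 310.83 − (332.32) = -21.49 mGal
Complete Bouguer anomaly = -21.49 + 3.59 = -17.90 mGal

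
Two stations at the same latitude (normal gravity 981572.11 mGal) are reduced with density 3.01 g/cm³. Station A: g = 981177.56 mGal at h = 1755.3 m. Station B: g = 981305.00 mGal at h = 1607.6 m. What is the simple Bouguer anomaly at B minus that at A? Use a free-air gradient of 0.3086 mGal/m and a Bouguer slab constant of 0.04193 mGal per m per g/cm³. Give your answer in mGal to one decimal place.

100.5

Δg_SB(A) = 981177.56 − 981572.11 + 0.3086×1755.3 − 0.04193×3.01×1755.3 = -74.40 mGal
Δg_SB(B) = 981305.00 − 981572.11 + 0.3086×1607.6 − 0.04193×3.01×1607.6 = 26.10 mGal
Difference = 26.10 − (-74.40) = 100.50 mGal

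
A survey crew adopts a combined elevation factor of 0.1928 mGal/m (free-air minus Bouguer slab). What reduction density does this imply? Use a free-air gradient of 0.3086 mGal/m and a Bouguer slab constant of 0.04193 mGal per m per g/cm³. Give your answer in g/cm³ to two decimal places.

2.76

0.1928 = 0.3086 − 0.04193 × ρ
ρ = (0.3086 − 0.1928) / 0.04193 = 2.76 g/cm³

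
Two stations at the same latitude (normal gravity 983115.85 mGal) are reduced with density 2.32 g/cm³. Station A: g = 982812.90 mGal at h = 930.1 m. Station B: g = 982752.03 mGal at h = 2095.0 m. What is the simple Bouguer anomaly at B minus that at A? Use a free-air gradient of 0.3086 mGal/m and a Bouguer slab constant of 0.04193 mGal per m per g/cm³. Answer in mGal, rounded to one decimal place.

Δg_SB(A) = 982812.90 − 983115.85 + 0.3086×930.1 − 0.04193×2.32×930.1 = -106.40 mGal
Δg_SB(B) = 982752.03 − 983115.85 + 0.3086×2095.0 − 0.04193×2.32×2095.0 = 78.90 mGal
Difference = 78.90 − (-106.40) = 185.30 mGal

185.3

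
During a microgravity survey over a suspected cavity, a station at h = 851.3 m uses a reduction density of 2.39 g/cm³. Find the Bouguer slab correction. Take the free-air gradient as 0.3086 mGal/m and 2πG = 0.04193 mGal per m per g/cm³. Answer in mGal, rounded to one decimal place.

Bouguer slab correction = 0.04193 × 2.39 × 851.3 = 85.3 mGal

85.3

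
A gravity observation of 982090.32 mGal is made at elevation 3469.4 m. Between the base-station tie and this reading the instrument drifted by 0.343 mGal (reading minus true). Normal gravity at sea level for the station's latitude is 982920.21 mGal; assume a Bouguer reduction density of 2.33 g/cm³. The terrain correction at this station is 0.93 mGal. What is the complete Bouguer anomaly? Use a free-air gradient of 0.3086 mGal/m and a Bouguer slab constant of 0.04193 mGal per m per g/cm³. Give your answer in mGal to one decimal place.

-97.6

Drift-corrected reading = 982090.32 − (0.343) = 982089.977 mGal
Free-air correction = 0.3086 × 3469.4 = 1070.66 mGal
Free-air anomaly = 982089.977 − 982920.21 + (1070.66) = 240.427 mGal
Bouguer slab correction = 0.04193 × 2.33 × 3469.4 = 338.95 mGal
Simple Bouguer anomaly = 240.427 − (338.95) = -98.523 mGal
Complete Bouguer anomaly = -98.523 + 0.93 = -97.593 mGal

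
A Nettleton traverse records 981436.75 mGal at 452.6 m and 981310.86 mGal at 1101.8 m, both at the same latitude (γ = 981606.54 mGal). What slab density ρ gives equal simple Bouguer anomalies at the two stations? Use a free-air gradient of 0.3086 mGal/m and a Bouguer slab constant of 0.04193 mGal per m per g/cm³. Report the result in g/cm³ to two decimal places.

Δg_obs = 981310.86 − 981436.75 = -125.89 mGal over Δh = 1101.8 − 452.6 = 649.2 m
Equal Bouguer anomalies ⇒ Δg_obs + (0.3086 − 0.04193ρ)·Δh = 0
0.3086 − 0.04193ρ = −Δg_obs/Δh = 0.19392
ρ = (0.3086 − 0.19392) / 0.04193 = 2.74 g/cm³

2.74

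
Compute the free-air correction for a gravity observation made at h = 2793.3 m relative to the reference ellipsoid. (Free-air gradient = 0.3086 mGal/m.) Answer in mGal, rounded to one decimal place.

862.0

Free-air correction = 0.3086 × 2793.3 = 862.0 mGal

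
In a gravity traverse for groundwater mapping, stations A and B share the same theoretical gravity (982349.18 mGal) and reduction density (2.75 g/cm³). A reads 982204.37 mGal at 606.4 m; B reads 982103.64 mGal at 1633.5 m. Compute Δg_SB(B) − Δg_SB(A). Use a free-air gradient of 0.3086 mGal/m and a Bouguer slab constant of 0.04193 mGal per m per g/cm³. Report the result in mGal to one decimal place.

Δg_SB(A) = 982204.37 − 982349.18 + 0.3086×606.4 − 0.04193×2.75×606.4 = -27.60 mGal
Δg_SB(B) = 982103.64 − 982349.18 + 0.3086×1633.5 − 0.04193×2.75×1633.5 = 70.20 mGal
Difference = 70.20 − (-27.60) = 97.80 mGal

97.8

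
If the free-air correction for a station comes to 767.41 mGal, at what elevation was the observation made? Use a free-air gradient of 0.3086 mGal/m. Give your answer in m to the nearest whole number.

2487

h = 767.41 / 0.3086 = 2486.75 m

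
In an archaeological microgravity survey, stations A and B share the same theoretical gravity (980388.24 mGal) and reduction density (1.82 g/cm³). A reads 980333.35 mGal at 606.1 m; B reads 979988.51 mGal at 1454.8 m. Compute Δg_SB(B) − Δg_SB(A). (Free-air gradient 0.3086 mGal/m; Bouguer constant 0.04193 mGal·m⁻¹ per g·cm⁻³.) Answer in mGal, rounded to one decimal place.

Δg_SB(A) = 980333.35 − 980388.24 + 0.3086×606.1 − 0.04193×1.82×606.1 = 85.90 mGal
Δg_SB(B) = 979988.51 − 980388.24 + 0.3086×1454.8 − 0.04193×1.82×1454.8 = -61.80 mGal
Difference = -61.80 − (85.90) = -147.70 mGal

-147.7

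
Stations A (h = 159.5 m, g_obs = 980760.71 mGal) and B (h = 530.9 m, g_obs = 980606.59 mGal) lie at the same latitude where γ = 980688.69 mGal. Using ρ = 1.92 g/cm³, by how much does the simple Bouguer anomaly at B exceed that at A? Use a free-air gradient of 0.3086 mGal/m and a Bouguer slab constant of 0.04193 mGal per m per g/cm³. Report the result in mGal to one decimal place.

-69.4

Δg_SB(A) = 980760.71 − 980688.69 + 0.3086×159.5 − 0.04193×1.92×159.5 = 108.40 mGal
Δg_SB(B) = 980606.59 − 980688.69 + 0.3086×530.9 − 0.04193×1.92×530.9 = 39.00 mGal
Difference = 39.00 − (108.40) = -69.40 mGal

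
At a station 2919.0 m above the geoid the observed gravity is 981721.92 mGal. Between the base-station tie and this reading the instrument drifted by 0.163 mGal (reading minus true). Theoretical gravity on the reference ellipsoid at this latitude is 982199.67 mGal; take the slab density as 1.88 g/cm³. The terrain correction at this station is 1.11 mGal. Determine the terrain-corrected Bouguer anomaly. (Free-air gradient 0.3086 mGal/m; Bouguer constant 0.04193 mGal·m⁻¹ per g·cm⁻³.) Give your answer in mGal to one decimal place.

Drift-corrected reading = 981721.92 − (0.163) = 981721.757 mGal
Free-air correction = 0.3086 × 2919.0 = 900.80 mGal
Free-air anomaly = 981721.757 − 982199.67 + (900.80) = 422.887 mGal
Bouguer slab correction = 0.04193 × 1.88 × 2919.0 = 230.10 mGal
Simple Bouguer anomaly = 422.887 − (230.10) = 192.787 mGal
Complete Bouguer anomaly = 192.787 + 1.11 = 193.897 mGal

193.9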